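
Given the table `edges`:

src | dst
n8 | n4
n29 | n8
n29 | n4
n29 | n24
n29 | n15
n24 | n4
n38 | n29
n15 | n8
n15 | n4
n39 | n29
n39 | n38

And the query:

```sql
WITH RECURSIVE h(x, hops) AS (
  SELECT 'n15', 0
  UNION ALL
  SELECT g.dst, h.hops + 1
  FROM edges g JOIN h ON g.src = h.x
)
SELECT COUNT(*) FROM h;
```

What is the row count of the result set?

Base: (n15, hops=0).
Iteration 1: edges from {n15} -> (n4, hops=1), (n8, hops=1).
Iteration 2: edges from {n4,n8} -> (n4, hops=2).
Iteration 3: no outgoing edges from {n4}; recursion stops.
Total rows emitted: 4.

4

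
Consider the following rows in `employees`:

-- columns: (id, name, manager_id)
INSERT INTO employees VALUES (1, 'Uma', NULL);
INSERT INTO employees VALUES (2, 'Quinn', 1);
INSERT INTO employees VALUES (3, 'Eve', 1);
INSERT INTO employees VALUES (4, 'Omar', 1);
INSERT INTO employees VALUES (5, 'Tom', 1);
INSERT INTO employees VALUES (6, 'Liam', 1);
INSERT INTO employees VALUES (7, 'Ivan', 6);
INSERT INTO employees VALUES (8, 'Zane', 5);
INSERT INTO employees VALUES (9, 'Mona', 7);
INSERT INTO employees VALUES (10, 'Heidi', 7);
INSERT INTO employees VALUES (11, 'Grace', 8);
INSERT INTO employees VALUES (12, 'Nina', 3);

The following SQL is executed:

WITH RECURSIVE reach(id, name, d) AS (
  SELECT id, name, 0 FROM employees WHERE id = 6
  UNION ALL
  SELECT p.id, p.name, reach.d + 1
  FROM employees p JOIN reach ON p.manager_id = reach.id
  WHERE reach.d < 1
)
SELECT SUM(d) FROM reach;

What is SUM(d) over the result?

Base: id=6 (Liam) at d 0.
Iteration 1: rows with manager_id in {6} -> Ivan (id 7, d 1).
Iteration 2: d < 1 fails for all current rows; recursion stops.
SUM(d) = 0 + 1 = 1.

1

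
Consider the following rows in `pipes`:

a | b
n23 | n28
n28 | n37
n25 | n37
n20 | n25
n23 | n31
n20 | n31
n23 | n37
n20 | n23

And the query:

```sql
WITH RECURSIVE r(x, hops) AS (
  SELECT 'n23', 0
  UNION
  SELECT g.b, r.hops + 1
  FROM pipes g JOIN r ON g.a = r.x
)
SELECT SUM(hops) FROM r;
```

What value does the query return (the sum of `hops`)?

Base: (n23, hops=0).
Iteration 1: edges from {n23} -> (n28, hops=1), (n31, hops=1), (n37, hops=1).
Iteration 2: edges from {n28,n31,n37} -> (n37, hops=2).
Iteration 3: no outgoing edges from {n37}; recursion stops.
SUM(hops) = 0 + 1 + 1 + 1 + 2 = 5.

5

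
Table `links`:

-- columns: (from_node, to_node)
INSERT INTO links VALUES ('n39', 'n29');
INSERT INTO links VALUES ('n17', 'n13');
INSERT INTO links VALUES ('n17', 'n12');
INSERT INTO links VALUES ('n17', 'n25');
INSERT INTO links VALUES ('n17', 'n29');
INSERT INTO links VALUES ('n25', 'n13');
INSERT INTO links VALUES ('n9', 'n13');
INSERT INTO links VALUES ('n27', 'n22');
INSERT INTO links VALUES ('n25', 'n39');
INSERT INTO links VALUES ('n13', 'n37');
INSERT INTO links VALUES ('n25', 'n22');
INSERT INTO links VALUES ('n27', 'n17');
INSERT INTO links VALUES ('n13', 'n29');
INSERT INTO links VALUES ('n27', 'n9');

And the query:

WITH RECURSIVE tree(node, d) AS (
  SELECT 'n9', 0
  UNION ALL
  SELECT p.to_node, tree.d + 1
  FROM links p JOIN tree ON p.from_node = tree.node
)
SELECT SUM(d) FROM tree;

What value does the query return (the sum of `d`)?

5

Base: (n9, d=0).
Iteration 1: edges from {n9} -> (n13, d=1).
Iteration 2: edges from {n13} -> (n29, d=2), (n37, d=2).
Iteration 3: no outgoing edges from {n29,n37}; recursion stops.
SUM(d) = 0 + 1 + 2 + 2 = 5.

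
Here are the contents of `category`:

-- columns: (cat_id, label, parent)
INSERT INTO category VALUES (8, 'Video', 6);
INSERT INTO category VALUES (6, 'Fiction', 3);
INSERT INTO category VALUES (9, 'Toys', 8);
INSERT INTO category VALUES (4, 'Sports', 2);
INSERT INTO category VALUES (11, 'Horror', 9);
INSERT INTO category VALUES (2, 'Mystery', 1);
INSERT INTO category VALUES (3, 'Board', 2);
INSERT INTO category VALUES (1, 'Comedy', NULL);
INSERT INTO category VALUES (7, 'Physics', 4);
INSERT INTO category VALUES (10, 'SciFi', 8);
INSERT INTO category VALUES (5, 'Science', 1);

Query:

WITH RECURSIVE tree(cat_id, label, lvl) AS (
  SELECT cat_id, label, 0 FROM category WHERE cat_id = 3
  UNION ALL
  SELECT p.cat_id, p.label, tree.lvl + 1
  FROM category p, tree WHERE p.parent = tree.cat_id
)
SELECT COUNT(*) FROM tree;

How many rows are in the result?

6

Base: cat_id=3 (Board) at lvl 0.
Iteration 1: rows with parent in {3} -> Fiction (id 6, lvl 1).
Iteration 2: rows with parent in {6} -> Video (id 8, lvl 2).
Iteration 3: rows with parent in {8} -> Toys (id 9, lvl 3), SciFi (id 10, lvl 3).
Iteration 4: rows with parent in {9,10} -> Horror (id 11, lvl 4).
Iteration 5: no rows with parent in {11}; recursion stops.
Total rows emitted: 6.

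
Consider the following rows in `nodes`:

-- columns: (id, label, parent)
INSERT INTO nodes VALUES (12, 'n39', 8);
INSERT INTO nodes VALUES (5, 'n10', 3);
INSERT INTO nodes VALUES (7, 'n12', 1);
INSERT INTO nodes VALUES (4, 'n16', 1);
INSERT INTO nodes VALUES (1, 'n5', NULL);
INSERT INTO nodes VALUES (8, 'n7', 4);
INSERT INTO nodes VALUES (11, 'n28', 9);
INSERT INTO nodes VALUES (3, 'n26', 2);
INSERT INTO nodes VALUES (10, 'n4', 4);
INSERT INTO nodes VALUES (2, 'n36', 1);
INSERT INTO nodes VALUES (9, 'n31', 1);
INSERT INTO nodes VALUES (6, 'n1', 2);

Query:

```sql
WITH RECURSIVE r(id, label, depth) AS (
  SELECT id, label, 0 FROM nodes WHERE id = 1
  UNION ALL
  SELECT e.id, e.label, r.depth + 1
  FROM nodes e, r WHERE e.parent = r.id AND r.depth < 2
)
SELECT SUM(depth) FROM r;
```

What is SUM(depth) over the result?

Base: id=1 (n5) at depth 0.
Iteration 1: rows with parent in {1} -> n36 (id 2, depth 1), n16 (id 4, depth 1), n12 (id 7, depth 1), n31 (id 9, depth 1).
Iteration 2: rows with parent in {2,4,7,9} -> n26 (id 3, depth 2), n1 (id 6, depth 2), n7 (id 8, depth 2), n4 (id 10, depth 2), n28 (id 11, depth 2).
Iteration 3: depth < 2 fails for all current rows; recursion stops.
SUM(depth) = 0 + 1 + 1 + 1 + 1 + 2 + 2 + 2 + 2 + 2 = 14.

14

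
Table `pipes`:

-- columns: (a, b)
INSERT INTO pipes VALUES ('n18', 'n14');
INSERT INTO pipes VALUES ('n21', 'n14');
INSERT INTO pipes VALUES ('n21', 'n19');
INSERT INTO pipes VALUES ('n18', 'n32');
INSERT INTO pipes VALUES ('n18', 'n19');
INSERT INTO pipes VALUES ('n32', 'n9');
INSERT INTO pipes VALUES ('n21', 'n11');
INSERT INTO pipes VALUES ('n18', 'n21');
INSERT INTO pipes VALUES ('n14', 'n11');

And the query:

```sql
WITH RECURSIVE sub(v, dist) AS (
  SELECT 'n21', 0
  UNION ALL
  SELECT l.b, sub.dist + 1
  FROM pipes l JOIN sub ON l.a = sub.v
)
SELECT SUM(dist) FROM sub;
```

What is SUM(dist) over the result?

5

Base: (n21, dist=0).
Iteration 1: edges from {n21} -> (n11, dist=1), (n14, dist=1), (n19, dist=1).
Iteration 2: edges from {n11,n14,n19} -> (n11, dist=2).
Iteration 3: no outgoing edges from {n11}; recursion stops.
SUM(dist) = 0 + 1 + 1 + 1 + 2 = 5.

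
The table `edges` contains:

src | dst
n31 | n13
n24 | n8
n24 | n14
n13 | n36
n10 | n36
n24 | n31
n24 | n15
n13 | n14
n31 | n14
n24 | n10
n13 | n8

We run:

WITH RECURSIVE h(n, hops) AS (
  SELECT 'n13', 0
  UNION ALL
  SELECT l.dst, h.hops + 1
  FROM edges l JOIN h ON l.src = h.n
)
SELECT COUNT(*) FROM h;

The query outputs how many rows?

Base: (n13, hops=0).
Iteration 1: edges from {n13} -> (n14, hops=1), (n36, hops=1), (n8, hops=1).
Iteration 2: no outgoing edges from {n14,n36,n8}; recursion stops.
Total rows emitted: 4.

4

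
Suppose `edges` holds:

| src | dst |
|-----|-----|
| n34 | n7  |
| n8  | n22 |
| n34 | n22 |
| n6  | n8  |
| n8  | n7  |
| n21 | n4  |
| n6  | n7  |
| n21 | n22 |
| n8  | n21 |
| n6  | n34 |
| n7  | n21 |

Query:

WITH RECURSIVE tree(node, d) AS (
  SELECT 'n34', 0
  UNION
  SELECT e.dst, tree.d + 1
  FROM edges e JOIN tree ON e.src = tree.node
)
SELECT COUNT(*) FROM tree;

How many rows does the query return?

Base: (n34, d=0).
Iteration 1: edges from {n34} -> (n22, d=1), (n7, d=1).
Iteration 2: edges from {n22,n7} -> (n21, d=2).
Iteration 3: edges from {n21} -> (n22, d=3), (n4, d=3).
Iteration 4: no outgoing edges from {n22,n4}; recursion stops.
Total rows emitted: 6.

6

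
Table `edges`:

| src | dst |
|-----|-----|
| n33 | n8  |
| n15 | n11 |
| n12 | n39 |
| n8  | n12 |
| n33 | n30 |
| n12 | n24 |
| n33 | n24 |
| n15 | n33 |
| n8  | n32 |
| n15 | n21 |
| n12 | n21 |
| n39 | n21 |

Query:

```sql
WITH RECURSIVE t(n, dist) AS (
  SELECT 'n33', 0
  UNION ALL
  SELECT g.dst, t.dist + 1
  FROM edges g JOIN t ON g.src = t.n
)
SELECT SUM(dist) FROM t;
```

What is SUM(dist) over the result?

20

Base: (n33, dist=0).
Iteration 1: edges from {n33} -> (n24, dist=1), (n30, dist=1), (n8, dist=1).
Iteration 2: edges from {n24,n30,n8} -> (n12, dist=2), (n32, dist=2).
Iteration 3: edges from {n12,n32} -> (n21, dist=3), (n24, dist=3), (n39, dist=3).
Iteration 4: edges from {n21,n24,n39} -> (n21, dist=4).
Iteration 5: no outgoing edges from {n21}; recursion stops.
SUM(dist) = 0 + 1 + 1 + 1 + 2 + 2 + 3 + 3 + 3 + 4 = 20.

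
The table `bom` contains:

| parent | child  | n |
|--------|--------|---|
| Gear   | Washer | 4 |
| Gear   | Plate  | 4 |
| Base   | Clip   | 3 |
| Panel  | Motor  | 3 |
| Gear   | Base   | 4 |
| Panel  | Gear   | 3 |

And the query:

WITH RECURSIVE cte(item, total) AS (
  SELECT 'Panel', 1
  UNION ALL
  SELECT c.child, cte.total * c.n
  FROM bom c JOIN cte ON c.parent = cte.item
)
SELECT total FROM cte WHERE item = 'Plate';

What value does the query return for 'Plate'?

12

Base: (Panel, total=1).
Iteration 1: components of {Panel} -> Gear = 1*3 = 3, Motor = 1*3 = 3.
Iteration 2: components of {Gear,Motor} -> Base = 3*4 = 12, Plate = 3*4 = 12, Washer = 3*4 = 12.
Iteration 3: components of {Base,Plate,Washer} -> Clip = 12*3 = 36.
Iteration 4: no further components; recursion stops.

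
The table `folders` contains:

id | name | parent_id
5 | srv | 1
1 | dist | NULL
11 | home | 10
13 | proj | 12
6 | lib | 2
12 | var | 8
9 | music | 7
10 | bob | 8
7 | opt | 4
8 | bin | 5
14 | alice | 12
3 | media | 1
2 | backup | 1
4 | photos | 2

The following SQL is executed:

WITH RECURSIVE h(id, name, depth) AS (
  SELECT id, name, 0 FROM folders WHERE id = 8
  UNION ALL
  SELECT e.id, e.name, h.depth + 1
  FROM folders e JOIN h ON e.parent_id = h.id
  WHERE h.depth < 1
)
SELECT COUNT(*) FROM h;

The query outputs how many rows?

Base: id=8 (bin) at depth 0.
Iteration 1: rows with parent_id in {8} -> bob (id 10, depth 1), var (id 12, depth 1).
Iteration 2: depth < 1 fails for all current rows; recursion stops.
Total rows emitted: 3.

3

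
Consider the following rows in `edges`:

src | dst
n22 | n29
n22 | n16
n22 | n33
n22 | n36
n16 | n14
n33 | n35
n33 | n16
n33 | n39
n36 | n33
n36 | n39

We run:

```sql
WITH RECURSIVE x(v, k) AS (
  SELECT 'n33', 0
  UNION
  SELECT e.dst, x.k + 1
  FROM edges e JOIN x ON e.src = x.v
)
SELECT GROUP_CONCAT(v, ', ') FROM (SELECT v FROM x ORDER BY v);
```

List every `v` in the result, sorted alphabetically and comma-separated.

Base: (n33, k=0).
Iteration 1: edges from {n33} -> (n16, k=1), (n35, k=1), (n39, k=1).
Iteration 2: edges from {n16,n35,n39} -> (n14, k=2).
Iteration 3: no outgoing edges from {n14}; recursion stops.

n14, n16, n33, n35, n39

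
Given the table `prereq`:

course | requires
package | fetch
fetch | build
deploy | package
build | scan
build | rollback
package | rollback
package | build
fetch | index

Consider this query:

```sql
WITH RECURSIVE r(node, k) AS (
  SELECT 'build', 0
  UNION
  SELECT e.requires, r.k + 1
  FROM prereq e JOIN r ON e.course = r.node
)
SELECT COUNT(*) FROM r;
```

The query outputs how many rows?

3

Base: (build, k=0).
Iteration 1: edges from {build} -> (rollback, k=1), (scan, k=1).
Iteration 2: no outgoing edges from {rollback,scan}; recursion stops.
Total rows emitted: 3.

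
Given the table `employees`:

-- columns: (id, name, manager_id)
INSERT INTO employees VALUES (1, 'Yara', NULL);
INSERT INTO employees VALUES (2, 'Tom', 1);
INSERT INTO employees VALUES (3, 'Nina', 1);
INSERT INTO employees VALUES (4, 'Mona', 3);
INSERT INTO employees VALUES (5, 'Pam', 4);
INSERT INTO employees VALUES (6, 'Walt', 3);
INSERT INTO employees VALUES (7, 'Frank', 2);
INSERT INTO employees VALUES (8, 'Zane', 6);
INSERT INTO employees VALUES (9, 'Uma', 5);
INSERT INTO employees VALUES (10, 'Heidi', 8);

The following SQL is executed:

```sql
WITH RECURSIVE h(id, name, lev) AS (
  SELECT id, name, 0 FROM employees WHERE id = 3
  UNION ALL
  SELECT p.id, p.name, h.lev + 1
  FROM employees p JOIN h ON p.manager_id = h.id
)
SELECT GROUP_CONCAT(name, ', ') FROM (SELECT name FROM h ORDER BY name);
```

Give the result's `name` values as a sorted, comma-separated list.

Heidi, Mona, Nina, Pam, Uma, Walt, Zane

Base: id=3 (Nina) at lev 0.
Iteration 1: rows with manager_id in {3} -> Mona (id 4, lev 1), Walt (id 6, lev 1).
Iteration 2: rows with manager_id in {4,6} -> Pam (id 5, lev 2), Zane (id 8, lev 2).
Iteration 3: rows with manager_id in {5,8} -> Uma (id 9, lev 3), Heidi (id 10, lev 3).
Iteration 4: no rows with manager_id in {9,10}; recursion stops.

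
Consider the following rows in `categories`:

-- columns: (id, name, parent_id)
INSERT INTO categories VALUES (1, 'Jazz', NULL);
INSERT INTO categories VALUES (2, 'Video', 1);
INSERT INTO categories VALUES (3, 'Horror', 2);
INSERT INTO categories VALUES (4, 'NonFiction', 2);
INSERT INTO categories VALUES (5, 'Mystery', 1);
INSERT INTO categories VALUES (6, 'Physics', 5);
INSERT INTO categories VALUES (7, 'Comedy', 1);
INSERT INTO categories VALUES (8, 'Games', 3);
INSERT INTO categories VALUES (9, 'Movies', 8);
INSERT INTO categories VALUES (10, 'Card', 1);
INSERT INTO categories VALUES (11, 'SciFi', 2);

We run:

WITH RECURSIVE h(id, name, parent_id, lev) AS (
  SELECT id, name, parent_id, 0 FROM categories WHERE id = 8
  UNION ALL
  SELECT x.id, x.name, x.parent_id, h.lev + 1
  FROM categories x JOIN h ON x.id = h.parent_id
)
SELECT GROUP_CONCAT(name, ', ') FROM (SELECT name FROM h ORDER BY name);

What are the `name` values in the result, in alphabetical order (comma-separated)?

Games, Horror, Jazz, Video

Base: id=8 (Games), parent_id=3, lev 0.
Iteration 1: join on id=3 -> Horror (id 3, parent_id=2, lev 1).
Iteration 2: join on id=2 -> Video (id 2, parent_id=1, lev 2).
Iteration 3: join on id=1 -> Jazz (id 1, parent_id=NULL, lev 3).
Iteration 4: parent_id is NULL; no match; recursion stops.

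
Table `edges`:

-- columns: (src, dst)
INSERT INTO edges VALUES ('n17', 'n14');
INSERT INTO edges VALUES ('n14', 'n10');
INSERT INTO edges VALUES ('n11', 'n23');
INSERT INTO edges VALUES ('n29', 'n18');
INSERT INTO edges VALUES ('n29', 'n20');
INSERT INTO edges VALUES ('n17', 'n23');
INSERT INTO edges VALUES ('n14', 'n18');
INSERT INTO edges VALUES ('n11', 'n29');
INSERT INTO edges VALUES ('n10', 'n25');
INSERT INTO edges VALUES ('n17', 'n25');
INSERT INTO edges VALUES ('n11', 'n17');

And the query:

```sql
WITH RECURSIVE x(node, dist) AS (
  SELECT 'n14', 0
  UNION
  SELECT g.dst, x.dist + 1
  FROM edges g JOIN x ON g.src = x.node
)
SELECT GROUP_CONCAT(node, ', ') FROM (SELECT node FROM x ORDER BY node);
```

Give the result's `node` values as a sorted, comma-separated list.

Base: (n14, dist=0).
Iteration 1: edges from {n14} -> (n10, dist=1), (n18, dist=1).
Iteration 2: edges from {n10,n18} -> (n25, dist=2).
Iteration 3: no outgoing edges from {n25}; recursion stops.

n10, n14, n18, n25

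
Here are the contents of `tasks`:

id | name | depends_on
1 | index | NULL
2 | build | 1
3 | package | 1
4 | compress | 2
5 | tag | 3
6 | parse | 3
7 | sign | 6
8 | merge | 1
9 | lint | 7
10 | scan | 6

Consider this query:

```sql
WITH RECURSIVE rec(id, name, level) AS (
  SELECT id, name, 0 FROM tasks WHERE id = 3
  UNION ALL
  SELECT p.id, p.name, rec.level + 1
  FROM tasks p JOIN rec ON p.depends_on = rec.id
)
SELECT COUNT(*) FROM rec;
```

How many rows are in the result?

6

Base: id=3 (package) at level 0.
Iteration 1: rows with depends_on in {3} -> tag (id 5, level 1), parse (id 6, level 1).
Iteration 2: rows with depends_on in {5,6} -> sign (id 7, level 2), scan (id 10, level 2).
Iteration 3: rows with depends_on in {7,10} -> lint (id 9, level 3).
Iteration 4: no rows with depends_on in {9}; recursion stops.
Total rows emitted: 6.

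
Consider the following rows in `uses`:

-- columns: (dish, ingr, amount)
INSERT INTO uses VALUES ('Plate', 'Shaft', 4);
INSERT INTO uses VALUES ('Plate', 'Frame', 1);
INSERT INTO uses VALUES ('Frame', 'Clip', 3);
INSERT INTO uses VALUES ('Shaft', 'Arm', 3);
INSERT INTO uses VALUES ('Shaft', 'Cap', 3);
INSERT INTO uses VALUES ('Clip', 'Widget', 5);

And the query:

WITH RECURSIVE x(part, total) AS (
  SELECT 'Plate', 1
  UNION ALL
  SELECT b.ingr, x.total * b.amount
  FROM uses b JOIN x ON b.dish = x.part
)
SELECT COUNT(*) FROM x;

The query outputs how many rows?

7

Base: (Plate, total=1).
Iteration 1: components of {Plate} -> Frame = 1*1 = 1, Shaft = 1*4 = 4.
Iteration 2: components of {Frame,Shaft} -> Arm = 4*3 = 12, Cap = 4*3 = 12, Clip = 1*3 = 3.
Iteration 3: components of {Arm,Cap,Clip} -> Widget = 3*5 = 15.
Iteration 4: no further components; recursion stops.
Total rows emitted: 7.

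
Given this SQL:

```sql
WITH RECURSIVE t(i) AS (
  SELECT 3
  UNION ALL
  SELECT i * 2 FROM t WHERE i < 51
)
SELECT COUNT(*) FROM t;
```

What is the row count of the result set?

6

Base: i=3.
Iteration 1: 3 < 51 holds -> i = 3 * 2 = 6.
Iteration 2: 6 < 51 holds -> i = 6 * 2 = 12.
Iteration 3: 12 < 51 holds -> i = 12 * 2 = 24.
Iteration 4: 24 < 51 holds -> i = 24 * 2 = 48.
Iteration 5: 48 < 51 holds -> i = 48 * 2 = 96.
Iteration 6: 96 < 51 fails; recursion stops.
Total rows emitted: 6.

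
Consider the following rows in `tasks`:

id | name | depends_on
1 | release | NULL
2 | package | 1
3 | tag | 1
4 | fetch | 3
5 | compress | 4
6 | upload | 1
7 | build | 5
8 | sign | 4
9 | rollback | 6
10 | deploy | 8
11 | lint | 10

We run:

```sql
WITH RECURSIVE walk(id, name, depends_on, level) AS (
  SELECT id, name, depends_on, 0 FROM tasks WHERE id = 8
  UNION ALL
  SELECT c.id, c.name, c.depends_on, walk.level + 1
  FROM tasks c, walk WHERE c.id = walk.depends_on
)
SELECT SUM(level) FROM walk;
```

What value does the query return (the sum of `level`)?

Base: id=8 (sign), depends_on=4, level 0.
Iteration 1: join on id=4 -> fetch (id 4, depends_on=3, level 1).
Iteration 2: join on id=3 -> tag (id 3, depends_on=1, level 2).
Iteration 3: join on id=1 -> release (id 1, depends_on=NULL, level 3).
Iteration 4: depends_on is NULL; no match; recursion stops.
SUM(level) = 0 + 1 + 2 + 3 = 6.

6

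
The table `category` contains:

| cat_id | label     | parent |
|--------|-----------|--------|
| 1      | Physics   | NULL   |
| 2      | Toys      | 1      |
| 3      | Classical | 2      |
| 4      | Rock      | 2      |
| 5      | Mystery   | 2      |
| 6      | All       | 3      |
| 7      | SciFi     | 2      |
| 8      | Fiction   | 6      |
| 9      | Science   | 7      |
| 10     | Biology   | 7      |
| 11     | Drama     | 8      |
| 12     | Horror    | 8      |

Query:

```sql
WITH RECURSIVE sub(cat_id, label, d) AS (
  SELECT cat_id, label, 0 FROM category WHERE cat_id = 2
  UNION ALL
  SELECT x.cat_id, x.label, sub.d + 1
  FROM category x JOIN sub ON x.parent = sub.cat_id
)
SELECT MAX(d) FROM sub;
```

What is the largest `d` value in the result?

4

Base: cat_id=2 (Toys) at d 0.
Iteration 1: rows with parent in {2} -> Classical (id 3, d 1), Rock (id 4, d 1), Mystery (id 5, d 1), SciFi (id 7, d 1).
Iteration 2: rows with parent in {3,4,5,7} -> All (id 6, d 2), Science (id 9, d 2), Biology (id 10, d 2).
Iteration 3: rows with parent in {6,9,10} -> Fiction (id 8, d 3).
Iteration 4: rows with parent in {8} -> Drama (id 11, d 4), Horror (id 12, d 4).
Iteration 5: no rows with parent in {11,12}; recursion stops.
d values: 0, 1, 1, 1, 1, 2, 2, 2, 3, 4, 4; the maximum is 4.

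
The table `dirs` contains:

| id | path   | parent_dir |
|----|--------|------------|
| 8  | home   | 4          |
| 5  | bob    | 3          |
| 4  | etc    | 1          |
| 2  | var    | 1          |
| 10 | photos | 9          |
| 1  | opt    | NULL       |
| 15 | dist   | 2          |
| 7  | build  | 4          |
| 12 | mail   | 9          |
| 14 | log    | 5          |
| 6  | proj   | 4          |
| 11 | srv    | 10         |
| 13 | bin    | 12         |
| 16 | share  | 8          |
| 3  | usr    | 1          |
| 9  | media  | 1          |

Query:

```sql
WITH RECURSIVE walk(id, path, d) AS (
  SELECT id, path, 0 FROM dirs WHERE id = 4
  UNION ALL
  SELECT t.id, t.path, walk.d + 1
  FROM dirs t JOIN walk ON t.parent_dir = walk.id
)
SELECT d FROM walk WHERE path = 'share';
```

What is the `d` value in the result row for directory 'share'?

2

Base: id=4 (etc) at d 0.
Iteration 1: rows with parent_dir in {4} -> proj (id 6, d 1), build (id 7, d 1), home (id 8, d 1).
Iteration 2: rows with parent_dir in {6,7,8} -> share (id 16, d 2).
Iteration 3: no rows with parent_dir in {16}; recursion stops.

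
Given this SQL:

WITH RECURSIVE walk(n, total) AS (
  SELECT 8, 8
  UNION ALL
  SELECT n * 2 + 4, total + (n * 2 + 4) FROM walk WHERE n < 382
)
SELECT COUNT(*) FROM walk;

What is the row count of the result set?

Base: n=8, total=8.
Iteration 1: 8 < 382 holds -> n = 8 * 2 + 4 = 20, total = 8 + 20 = 28.
Iteration 2: 20 < 382 holds -> n = 20 * 2 + 4 = 44, total = 28 + 44 = 72.
Iteration 3: 44 < 382 holds -> n = 44 * 2 + 4 = 92, total = 72 + 92 = 164.
Iteration 4: 92 < 382 holds -> n = 92 * 2 + 4 = 188, total = 164 + 188 = 352.
Iteration 5: 188 < 382 holds -> n = 188 * 2 + 4 = 380, total = 352 + 380 = 732.
Iteration 6: 380 < 382 holds -> n = 380 * 2 + 4 = 764, total = 732 + 764 = 1496.
Iteration 7: 764 < 382 fails; recursion stops.
Total rows emitted: 7.

7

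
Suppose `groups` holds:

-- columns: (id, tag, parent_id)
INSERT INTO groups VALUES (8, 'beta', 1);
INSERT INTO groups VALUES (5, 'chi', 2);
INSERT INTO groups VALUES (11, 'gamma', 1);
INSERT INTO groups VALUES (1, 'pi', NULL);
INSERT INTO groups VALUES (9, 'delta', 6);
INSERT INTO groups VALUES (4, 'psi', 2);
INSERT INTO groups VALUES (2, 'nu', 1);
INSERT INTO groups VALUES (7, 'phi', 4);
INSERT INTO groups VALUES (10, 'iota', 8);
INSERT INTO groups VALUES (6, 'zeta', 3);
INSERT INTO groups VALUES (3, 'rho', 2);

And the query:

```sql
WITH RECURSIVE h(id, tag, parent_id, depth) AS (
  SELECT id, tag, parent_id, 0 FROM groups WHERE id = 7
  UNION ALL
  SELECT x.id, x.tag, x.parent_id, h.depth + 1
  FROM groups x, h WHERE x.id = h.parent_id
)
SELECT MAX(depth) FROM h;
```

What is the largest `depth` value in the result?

Base: id=7 (phi), parent_id=4, depth 0.
Iteration 1: join on id=4 -> psi (id 4, parent_id=2, depth 1).
Iteration 2: join on id=2 -> nu (id 2, parent_id=1, depth 2).
Iteration 3: join on id=1 -> pi (id 1, parent_id=NULL, depth 3).
Iteration 4: parent_id is NULL; no match; recursion stops.
depth values: 0, 1, 2, 3; the maximum is 3.

3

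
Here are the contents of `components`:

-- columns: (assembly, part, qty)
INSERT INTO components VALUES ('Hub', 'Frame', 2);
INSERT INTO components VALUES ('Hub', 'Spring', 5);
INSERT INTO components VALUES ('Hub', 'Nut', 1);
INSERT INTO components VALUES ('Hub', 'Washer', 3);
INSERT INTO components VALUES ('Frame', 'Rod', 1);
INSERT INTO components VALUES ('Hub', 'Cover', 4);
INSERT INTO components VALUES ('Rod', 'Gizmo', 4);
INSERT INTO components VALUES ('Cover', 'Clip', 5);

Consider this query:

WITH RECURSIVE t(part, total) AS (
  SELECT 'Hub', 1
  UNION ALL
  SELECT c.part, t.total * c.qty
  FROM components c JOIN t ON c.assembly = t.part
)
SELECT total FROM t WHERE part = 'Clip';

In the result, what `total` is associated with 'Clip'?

20

Base: (Hub, total=1).
Iteration 1: components of {Hub} -> Cover = 1*4 = 4, Frame = 1*2 = 2, Nut = 1*1 = 1, Spring = 1*5 = 5, Washer = 1*3 = 3.
Iteration 2: components of {Cover,Frame,Nut,Spring,Washer} -> Clip = 4*5 = 20, Rod = 2*1 = 2.
Iteration 3: components of {Clip,Rod} -> Gizmo = 2*4 = 8.
Iteration 4: no further components; recursion stops.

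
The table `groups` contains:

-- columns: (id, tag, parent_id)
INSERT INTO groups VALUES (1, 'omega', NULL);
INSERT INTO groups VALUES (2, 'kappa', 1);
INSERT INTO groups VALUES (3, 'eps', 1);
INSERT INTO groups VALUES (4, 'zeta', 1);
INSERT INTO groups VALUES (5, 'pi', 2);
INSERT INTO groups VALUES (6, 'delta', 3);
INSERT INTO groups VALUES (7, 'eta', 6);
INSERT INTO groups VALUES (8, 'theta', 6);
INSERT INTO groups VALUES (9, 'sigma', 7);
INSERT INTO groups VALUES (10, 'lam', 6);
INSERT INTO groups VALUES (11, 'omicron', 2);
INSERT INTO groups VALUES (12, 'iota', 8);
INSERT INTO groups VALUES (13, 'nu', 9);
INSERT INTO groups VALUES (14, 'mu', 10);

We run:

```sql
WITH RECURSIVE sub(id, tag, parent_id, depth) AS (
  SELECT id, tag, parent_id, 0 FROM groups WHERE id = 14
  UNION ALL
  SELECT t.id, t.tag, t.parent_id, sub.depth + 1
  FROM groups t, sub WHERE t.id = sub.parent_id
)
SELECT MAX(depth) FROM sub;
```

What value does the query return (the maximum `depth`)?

4

Base: id=14 (mu), parent_id=10, depth 0.
Iteration 1: join on id=10 -> lam (id 10, parent_id=6, depth 1).
Iteration 2: join on id=6 -> delta (id 6, parent_id=3, depth 2).
Iteration 3: join on id=3 -> eps (id 3, parent_id=1, depth 3).
Iteration 4: join on id=1 -> omega (id 1, parent_id=NULL, depth 4).
Iteration 5: parent_id is NULL; no match; recursion stops.
depth values: 0, 1, 2, 3, 4; the maximum is 4.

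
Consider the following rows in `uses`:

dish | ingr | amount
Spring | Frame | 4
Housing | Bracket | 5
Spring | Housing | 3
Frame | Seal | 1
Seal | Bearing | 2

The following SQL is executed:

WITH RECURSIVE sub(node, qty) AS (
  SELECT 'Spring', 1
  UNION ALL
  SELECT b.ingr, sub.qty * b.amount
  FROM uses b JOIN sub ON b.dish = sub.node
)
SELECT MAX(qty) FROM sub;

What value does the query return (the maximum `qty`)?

Base: (Spring, qty=1).
Iteration 1: components of {Spring} -> Frame = 1*4 = 4, Housing = 1*3 = 3.
Iteration 2: components of {Frame,Housing} -> Bracket = 3*5 = 15, Seal = 4*1 = 4.
Iteration 3: components of {Bracket,Seal} -> Bearing = 4*2 = 8.
Iteration 4: no further components; recursion stops.
qty values: 1, 4, 3, 4, 15, 8; the maximum is 15.

15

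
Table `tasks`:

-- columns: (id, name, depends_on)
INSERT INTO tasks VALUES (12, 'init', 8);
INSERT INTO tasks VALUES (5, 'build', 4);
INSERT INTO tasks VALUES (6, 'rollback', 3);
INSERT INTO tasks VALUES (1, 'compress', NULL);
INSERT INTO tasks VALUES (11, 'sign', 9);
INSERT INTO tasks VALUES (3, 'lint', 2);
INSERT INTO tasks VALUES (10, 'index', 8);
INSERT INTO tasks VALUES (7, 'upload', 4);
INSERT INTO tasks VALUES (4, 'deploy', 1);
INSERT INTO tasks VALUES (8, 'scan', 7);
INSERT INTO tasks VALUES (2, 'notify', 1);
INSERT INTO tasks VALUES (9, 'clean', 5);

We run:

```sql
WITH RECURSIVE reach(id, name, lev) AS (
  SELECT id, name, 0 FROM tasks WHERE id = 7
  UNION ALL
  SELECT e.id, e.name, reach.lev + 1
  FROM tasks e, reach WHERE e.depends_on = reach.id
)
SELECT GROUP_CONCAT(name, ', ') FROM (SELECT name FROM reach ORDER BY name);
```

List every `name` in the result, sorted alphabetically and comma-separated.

Base: id=7 (upload) at lev 0.
Iteration 1: rows with depends_on in {7} -> scan (id 8, lev 1).
Iteration 2: rows with depends_on in {8} -> index (id 10, lev 2), init (id 12, lev 2).
Iteration 3: no rows with depends_on in {10,12}; recursion stops.

index, init, scan, upload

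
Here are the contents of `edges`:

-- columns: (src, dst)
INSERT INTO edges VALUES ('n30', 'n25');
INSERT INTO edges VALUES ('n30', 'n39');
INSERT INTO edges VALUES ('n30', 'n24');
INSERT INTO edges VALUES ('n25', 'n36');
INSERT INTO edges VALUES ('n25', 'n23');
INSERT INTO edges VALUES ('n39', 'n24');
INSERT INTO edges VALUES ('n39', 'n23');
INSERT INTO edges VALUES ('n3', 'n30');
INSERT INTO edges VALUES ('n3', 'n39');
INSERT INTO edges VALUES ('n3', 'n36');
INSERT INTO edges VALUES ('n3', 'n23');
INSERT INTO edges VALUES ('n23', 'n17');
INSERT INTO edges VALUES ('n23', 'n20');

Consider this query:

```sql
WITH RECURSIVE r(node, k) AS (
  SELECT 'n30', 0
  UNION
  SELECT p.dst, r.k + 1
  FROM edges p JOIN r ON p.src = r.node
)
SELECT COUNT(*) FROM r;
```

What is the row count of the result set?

9

Base: (n30, k=0).
Iteration 1: edges from {n30} -> (n24, k=1), (n25, k=1), (n39, k=1).
Iteration 2: edges from {n24,n25,n39} -> (n23, k=2), (n24, k=2), (n36, k=2). [UNION drops 1 duplicate row(s)]
Iteration 3: edges from {n23,n24,n36} -> (n17, k=3), (n20, k=3).
Iteration 4: no outgoing edges from {n17,n20}; recursion stops.
Total rows emitted: 9.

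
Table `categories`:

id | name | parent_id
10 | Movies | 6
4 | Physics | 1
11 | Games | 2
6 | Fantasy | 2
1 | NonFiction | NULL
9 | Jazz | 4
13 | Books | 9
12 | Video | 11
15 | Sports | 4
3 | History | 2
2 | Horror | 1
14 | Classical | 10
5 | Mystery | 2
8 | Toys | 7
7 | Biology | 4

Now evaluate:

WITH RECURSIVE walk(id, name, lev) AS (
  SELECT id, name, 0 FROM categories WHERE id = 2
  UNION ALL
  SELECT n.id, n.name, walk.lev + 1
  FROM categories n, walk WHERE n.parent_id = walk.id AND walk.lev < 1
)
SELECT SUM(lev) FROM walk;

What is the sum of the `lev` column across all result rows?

4

Base: id=2 (Horror) at lev 0.
Iteration 1: rows with parent_id in {2} -> History (id 3, lev 1), Mystery (id 5, lev 1), Fantasy (id 6, lev 1), Games (id 11, lev 1).
Iteration 2: lev < 1 fails for all current rows; recursion stops.
SUM(lev) = 0 + 1 + 1 + 1 + 1 = 4.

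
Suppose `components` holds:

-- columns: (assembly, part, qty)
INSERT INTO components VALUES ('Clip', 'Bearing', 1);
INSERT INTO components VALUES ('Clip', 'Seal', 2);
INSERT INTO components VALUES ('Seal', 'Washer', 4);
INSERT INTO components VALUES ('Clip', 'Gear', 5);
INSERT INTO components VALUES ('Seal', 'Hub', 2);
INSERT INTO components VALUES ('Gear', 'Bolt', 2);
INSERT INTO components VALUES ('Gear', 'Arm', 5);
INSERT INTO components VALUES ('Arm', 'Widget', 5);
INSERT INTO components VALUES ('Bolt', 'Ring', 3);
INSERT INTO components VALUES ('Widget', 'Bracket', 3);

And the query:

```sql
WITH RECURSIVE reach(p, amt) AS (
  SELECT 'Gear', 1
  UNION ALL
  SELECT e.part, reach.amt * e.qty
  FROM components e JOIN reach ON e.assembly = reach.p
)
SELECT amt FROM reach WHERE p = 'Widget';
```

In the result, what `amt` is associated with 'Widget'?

25

Base: (Gear, amt=1).
Iteration 1: components of {Gear} -> Arm = 1*5 = 5, Bolt = 1*2 = 2.
Iteration 2: components of {Arm,Bolt} -> Ring = 2*3 = 6, Widget = 5*5 = 25.
Iteration 3: components of {Ring,Widget} -> Bracket = 25*3 = 75.
Iteration 4: no further components; recursion stops.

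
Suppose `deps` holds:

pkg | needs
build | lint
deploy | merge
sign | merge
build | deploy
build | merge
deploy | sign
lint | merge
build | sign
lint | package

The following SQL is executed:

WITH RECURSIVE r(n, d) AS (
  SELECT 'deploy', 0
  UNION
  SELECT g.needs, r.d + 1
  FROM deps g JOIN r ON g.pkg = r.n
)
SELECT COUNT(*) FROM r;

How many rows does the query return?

Base: (deploy, d=0).
Iteration 1: edges from {deploy} -> (merge, d=1), (sign, d=1).
Iteration 2: edges from {merge,sign} -> (merge, d=2).
Iteration 3: no outgoing edges from {merge}; recursion stops.
Total rows emitted: 4.

4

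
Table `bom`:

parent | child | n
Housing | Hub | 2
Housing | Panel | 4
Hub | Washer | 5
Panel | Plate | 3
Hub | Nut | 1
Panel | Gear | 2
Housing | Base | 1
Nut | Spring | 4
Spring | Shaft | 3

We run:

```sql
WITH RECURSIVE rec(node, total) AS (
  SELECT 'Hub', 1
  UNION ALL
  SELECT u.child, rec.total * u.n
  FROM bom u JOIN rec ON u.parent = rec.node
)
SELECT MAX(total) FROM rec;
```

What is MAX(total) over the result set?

12

Base: (Hub, total=1).
Iteration 1: components of {Hub} -> Nut = 1*1 = 1, Washer = 1*5 = 5.
Iteration 2: components of {Nut,Washer} -> Spring = 1*4 = 4.
Iteration 3: components of {Spring} -> Shaft = 4*3 = 12.
Iteration 4: no further components; recursion stops.
total values: 1, 5, 1, 4, 12; the maximum is 12.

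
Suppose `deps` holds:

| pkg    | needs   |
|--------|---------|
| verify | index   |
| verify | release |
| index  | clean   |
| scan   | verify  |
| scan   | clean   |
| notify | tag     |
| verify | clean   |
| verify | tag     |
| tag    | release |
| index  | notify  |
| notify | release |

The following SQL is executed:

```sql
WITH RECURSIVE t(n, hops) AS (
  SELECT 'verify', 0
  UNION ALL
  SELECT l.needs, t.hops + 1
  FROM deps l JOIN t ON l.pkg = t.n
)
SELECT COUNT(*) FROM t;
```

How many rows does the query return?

Base: (verify, hops=0).
Iteration 1: edges from {verify} -> (clean, hops=1), (index, hops=1), (release, hops=1), (tag, hops=1).
Iteration 2: edges from {clean,index,release,tag} -> (clean, hops=2), (notify, hops=2), (release, hops=2).
Iteration 3: edges from {clean,notify,release} -> (release, hops=3), (tag, hops=3).
Iteration 4: edges from {release,tag} -> (release, hops=4).
Iteration 5: no outgoing edges from {release}; recursion stops.
Total rows emitted: 11.

11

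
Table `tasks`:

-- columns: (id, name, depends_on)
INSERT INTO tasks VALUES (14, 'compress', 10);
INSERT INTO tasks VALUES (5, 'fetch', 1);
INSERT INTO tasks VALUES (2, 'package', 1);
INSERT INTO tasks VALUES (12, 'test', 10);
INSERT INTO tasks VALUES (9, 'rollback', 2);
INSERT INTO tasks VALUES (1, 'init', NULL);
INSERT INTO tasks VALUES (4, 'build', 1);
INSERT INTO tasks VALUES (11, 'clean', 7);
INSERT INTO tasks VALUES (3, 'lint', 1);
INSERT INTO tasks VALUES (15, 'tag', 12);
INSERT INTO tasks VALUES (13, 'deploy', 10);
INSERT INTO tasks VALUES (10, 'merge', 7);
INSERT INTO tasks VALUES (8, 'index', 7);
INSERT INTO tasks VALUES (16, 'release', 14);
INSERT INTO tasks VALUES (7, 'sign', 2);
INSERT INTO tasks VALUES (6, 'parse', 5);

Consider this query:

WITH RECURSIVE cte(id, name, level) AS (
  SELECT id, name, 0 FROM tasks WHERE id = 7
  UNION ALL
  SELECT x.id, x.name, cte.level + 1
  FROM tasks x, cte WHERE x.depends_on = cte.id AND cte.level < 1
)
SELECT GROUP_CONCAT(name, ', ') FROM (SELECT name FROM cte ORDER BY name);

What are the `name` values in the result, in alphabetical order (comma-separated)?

Base: id=7 (sign) at level 0.
Iteration 1: rows with depends_on in {7} -> index (id 8, level 1), merge (id 10, level 1), clean (id 11, level 1).
Iteration 2: level < 1 fails for all current rows; recursion stops.

clean, index, merge, sign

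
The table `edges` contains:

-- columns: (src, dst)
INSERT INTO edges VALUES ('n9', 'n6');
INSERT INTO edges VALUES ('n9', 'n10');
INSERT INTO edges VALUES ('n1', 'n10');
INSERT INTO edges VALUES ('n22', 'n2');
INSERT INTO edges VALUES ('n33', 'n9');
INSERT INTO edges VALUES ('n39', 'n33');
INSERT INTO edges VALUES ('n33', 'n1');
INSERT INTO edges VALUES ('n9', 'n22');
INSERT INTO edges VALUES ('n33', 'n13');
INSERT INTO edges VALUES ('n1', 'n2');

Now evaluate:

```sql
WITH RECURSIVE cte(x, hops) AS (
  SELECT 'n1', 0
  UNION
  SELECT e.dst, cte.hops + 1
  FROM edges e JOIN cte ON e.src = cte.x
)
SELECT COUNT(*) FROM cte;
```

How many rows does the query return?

3

Base: (n1, hops=0).
Iteration 1: edges from {n1} -> (n10, hops=1), (n2, hops=1).
Iteration 2: no outgoing edges from {n10,n2}; recursion stops.
Total rows emitted: 3.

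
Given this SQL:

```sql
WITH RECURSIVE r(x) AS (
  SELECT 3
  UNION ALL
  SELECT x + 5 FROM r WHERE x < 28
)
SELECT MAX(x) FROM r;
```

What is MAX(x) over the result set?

Base: x=3.
Iteration 1: 3 < 28 holds -> x = 3 + 5 = 8.
Iteration 2: 8 < 28 holds -> x = 8 + 5 = 13.
Iteration 3: 13 < 28 holds -> x = 13 + 5 = 18.
Iteration 4: 18 < 28 holds -> x = 18 + 5 = 23.
Iteration 5: 23 < 28 holds -> x = 23 + 5 = 28.
Iteration 6: 28 < 28 fails; recursion stops.
x values: 3, 8, 13, 18, 23, 28; the maximum is 28.

28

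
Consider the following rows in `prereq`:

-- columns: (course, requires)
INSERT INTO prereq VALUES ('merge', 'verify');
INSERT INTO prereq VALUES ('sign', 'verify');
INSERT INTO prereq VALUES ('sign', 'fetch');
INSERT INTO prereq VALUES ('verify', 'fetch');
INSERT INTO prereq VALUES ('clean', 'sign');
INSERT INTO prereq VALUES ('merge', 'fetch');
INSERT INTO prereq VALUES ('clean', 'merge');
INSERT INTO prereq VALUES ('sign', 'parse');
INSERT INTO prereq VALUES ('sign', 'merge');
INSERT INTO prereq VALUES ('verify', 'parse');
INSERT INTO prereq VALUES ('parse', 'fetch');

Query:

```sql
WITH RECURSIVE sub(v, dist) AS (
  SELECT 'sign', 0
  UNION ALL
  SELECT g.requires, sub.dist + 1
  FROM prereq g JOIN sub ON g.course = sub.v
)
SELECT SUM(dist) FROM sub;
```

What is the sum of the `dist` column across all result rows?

Base: (sign, dist=0).
Iteration 1: edges from {sign} -> (fetch, dist=1), (merge, dist=1), (parse, dist=1), (verify, dist=1).
Iteration 2: edges from {fetch,merge,parse,verify} -> (fetch, dist=2) x3, (parse, dist=2), (verify, dist=2). [UNION ALL keeps all 5 new rows, including repeats]
Iteration 3: edges from {fetch,parse,verify} -> (fetch, dist=3) x2, (parse, dist=3). [UNION ALL keeps all 3 new rows, including repeats]
Iteration 4: edges from {fetch,parse} -> (fetch, dist=4).
Iteration 5: no outgoing edges from {fetch}; recursion stops.
SUM(dist) = 0 + 1 + 1 + 1 + 1 + 2 + 2 + 2 + 2 + 2 + 3 + 3 + 3 + 4 = 27.

27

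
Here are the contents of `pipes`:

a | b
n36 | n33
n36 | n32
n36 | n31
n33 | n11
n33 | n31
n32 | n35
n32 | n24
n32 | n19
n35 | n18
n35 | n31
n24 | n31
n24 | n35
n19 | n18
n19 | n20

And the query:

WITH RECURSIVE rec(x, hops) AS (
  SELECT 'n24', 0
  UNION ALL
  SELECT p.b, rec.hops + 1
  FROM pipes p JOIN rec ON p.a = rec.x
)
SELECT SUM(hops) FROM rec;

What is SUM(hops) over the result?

6

Base: (n24, hops=0).
Iteration 1: edges from {n24} -> (n31, hops=1), (n35, hops=1).
Iteration 2: edges from {n31,n35} -> (n18, hops=2), (n31, hops=2).
Iteration 3: no outgoing edges from {n18,n31}; recursion stops.
SUM(hops) = 0 + 1 + 1 + 2 + 2 = 6.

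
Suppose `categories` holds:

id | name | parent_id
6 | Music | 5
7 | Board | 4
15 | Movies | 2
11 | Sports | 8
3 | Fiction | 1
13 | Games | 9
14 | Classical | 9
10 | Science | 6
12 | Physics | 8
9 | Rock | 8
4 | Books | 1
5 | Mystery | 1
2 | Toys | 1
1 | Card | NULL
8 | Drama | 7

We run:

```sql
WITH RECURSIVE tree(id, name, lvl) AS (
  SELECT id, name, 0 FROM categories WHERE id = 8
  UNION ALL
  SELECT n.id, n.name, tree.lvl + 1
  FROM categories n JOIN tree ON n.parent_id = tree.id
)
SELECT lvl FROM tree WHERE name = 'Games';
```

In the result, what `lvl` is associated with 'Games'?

Base: id=8 (Drama) at lvl 0.
Iteration 1: rows with parent_id in {8} -> Rock (id 9, lvl 1), Sports (id 11, lvl 1), Physics (id 12, lvl 1).
Iteration 2: rows with parent_id in {9,11,12} -> Games (id 13, lvl 2), Classical (id 14, lvl 2).
Iteration 3: no rows with parent_id in {13,14}; recursion stops.

2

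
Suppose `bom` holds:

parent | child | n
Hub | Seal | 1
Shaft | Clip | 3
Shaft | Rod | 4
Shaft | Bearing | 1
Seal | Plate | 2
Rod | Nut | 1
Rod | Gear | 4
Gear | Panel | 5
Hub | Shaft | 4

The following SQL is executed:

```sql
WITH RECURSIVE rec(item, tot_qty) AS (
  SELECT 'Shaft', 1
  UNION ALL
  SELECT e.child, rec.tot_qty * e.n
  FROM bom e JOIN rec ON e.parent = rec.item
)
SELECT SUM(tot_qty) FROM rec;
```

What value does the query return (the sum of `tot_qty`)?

Base: (Shaft, tot_qty=1).
Iteration 1: components of {Shaft} -> Bearing = 1*1 = 1, Clip = 1*3 = 3, Rod = 1*4 = 4.
Iteration 2: components of {Bearing,Clip,Rod} -> Gear = 4*4 = 16, Nut = 4*1 = 4.
Iteration 3: components of {Gear,Nut} -> Panel = 16*5 = 80.
Iteration 4: no further components; recursion stops.
SUM(tot_qty) = 1 + 1 + 4 + 3 + 4 + 16 + 80 = 109.

109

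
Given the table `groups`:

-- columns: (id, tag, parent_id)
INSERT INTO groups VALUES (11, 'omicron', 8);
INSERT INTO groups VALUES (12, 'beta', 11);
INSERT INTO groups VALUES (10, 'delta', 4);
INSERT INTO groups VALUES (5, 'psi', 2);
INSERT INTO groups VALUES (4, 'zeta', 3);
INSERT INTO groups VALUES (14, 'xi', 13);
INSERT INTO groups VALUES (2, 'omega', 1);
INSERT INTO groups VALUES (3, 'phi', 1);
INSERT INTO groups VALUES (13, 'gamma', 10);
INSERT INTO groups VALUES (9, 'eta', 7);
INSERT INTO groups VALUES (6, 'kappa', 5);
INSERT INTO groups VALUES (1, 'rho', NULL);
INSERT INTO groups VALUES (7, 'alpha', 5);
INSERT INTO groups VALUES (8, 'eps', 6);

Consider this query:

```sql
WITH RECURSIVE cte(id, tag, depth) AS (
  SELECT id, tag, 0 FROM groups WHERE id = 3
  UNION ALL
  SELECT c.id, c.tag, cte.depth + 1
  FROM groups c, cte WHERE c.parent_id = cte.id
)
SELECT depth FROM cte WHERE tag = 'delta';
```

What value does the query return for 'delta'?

2

Base: id=3 (phi) at depth 0.
Iteration 1: rows with parent_id in {3} -> zeta (id 4, depth 1).
Iteration 2: rows with parent_id in {4} -> delta (id 10, depth 2).
Iteration 3: rows with parent_id in {10} -> gamma (id 13, depth 3).
Iteration 4: rows with parent_id in {13} -> xi (id 14, depth 4).
Iteration 5: no rows with parent_id in {14}; recursion stops.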